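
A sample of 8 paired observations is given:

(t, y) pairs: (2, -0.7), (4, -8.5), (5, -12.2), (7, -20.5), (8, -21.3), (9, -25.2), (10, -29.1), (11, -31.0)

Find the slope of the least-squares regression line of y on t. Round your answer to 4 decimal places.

n = 8, Σx = 56, Σy = -148.5, Σxy = -1269.1, Σx² = 460
Sxx = Σx² − (Σx)²/n = 460 − 392 = 68
Sxy = Σxy − (Σx)(Σy)/n = -1269.1 − (-1039.5) = -229.6
b = Sxy/Sxx = -229.6/68 = -3.376471

-3.3765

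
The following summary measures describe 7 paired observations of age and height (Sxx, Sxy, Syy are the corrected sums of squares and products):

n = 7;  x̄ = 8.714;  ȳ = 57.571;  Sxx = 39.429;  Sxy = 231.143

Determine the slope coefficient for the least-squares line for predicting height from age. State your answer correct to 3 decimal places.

b = Sxy/Sxx = 231.143/39.429 = 5.862259

5.862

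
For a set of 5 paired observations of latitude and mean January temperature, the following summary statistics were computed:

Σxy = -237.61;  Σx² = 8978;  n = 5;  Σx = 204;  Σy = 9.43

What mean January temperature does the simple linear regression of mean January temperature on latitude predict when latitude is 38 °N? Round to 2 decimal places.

Sxx = Σx² − (Σx)²/n = 8978 − 8323.2 = 654.8
Sxy = Σxy − (Σx)(Σy)/n = -237.61 − 384.744 = -622.354
b = Sxy/Sxx = -622.354/654.8 = -0.950449
a = ȳ − b·x̄ = 1.886 − (-0.950449)·40.8 = 40.664319
ŷ(38) = a + b·38 = 40.664319 + (-0.950449)·38 = 4.547257

4.55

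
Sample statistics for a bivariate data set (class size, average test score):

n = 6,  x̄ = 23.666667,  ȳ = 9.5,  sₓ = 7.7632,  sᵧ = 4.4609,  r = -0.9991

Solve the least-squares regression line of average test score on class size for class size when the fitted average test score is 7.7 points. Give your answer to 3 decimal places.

26.802

b = r · sᵧ/sₓ = -0.9991 · 4.4609/7.7632 = -0.574104
a = ȳ − b·x̄ = 9.5 − (-0.574104)·23.666667 = 23.087131
Set a + b·x = 7.7: x = (7.7 − 23.087131) / (-0.574104) = 26.801987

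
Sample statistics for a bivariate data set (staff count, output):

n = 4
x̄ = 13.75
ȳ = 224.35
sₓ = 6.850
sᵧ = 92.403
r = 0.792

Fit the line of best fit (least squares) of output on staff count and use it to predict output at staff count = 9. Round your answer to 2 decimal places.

173.60

b = r · sᵧ/sₓ = 0.792 · 92.403/6.85 = 10.683675
a = ȳ − b·x̄ = 224.35 − 10.683675·13.75 = 77.449464
ŷ(9) = a + b·9 = 77.449464 + 10.683675·9 = 173.602542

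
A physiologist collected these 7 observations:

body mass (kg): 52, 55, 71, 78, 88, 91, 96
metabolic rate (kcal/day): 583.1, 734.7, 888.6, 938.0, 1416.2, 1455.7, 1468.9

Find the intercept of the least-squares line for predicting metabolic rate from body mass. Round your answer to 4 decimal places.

n = 7, Σx = 531, Σy = 7485.2, Σxy = 605093, Σx² = 42095
Sxx = Σx² − (Σx)²/n = 42095 − 40280.142857 = 1814.857143
Sxy = Σxy − (Σx)(Σy)/n = 605093 − 567805.885714 = 37287.114286
b = Sxy/Sxx = 37287.114286/1814.857143 = 20.545482
a = ȳ − b·x̄ = 1069.314286 − 20.545482·75.857143 = -489.207258

-489.2073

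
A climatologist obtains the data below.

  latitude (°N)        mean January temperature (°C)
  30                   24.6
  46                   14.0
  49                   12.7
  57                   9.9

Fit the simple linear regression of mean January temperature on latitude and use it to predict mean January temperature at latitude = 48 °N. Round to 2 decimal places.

n = 4, Σx = 182, Σy = 61.2, Σxy = 2568.6, Σx² = 8666
Sxx = Σx² − (Σx)²/n = 8666 − 8281 = 385
Sxy = Σxy − (Σx)(Σy)/n = 2568.6 − 2784.6 = -216
b = Sxy/Sxx = -216/385 = -0.561039
a = ȳ − b·x̄ = 15.3 − (-0.561039)·45.5 = 40.827273
ŷ(48) = a + b·48 = 40.827273 + (-0.561039)·48 = 13.897403

13.90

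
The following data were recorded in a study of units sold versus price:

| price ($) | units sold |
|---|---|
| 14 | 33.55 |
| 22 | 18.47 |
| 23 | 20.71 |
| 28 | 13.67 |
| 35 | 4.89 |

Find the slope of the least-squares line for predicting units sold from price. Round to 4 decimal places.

-1.3317

n = 5, Σx = 122, Σy = 91.29, Σxy = 1906.28, Σx² = 3218
Sxx = Σx² − (Σx)²/n = 3218 − 2976.8 = 241.2
Sxy = Σxy − (Σx)(Σy)/n = 1906.28 − 2227.476 = -321.196
b = Sxy/Sxx = -321.196/241.2 = -1.331658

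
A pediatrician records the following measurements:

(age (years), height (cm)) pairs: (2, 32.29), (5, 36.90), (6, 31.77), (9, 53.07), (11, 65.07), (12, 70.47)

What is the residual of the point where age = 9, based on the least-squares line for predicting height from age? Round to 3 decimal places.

-1.456

n = 6, Σx = 45, Σy = 289.57, Σxy = 2478.74, Σx² = 411
Sxx = Σx² − (Σx)²/n = 411 − 337.5 = 73.5
Sxy = Σxy − (Σx)(Σy)/n = 2478.74 − 2171.775 = 306.965
b = Sxy/Sxx = 306.965/73.5 = 4.176395
a = ȳ − b·x̄ = 48.261667 − 4.176395·7.5 = 16.938707
ŷ(9) = 16.938707 + 4.176395·9 = 54.526259
residual = y − ŷ = 53.07 − 54.526259 = -1.456259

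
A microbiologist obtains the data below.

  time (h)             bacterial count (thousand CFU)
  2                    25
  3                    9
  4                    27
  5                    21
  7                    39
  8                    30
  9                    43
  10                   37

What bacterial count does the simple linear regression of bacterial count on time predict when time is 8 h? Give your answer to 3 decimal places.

34.675

n = 8, Σx = 48, Σy = 231, Σxy = 1560, Σx² = 348
Sxx = Σx² − (Σx)²/n = 348 − 288 = 60
Sxy = Σxy − (Σx)(Σy)/n = 1560 − 1386 = 174
b = Sxy/Sxx = 174/60 = 2.9
a = ȳ − b·x̄ = 28.875 − 2.9·6 = 11.475
ŷ(8) = a + b·8 = 11.475 + 2.9·8 = 34.675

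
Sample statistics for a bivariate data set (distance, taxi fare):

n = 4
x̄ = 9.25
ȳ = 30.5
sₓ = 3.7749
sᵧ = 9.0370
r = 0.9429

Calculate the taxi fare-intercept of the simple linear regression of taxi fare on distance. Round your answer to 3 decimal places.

9.620

b = r · sᵧ/sₓ = 0.9429 · 9.037/3.7749 = 2.257275
a = ȳ − b·x̄ = 30.5 − 2.257275·9.25 = 9.620206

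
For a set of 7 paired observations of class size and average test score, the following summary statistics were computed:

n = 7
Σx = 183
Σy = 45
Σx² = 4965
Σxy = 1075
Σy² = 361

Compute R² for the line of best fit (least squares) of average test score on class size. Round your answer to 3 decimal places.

0.793

Sxx = Σx² − (Σx)²/n = 4965 − 4784.142857 = 180.857143
Sxy = Σxy − (Σx)(Σy)/n = 1075 − 1176.428571 = -101.428571
Syy = Σy² − (Σy)²/n = 361 − 289.285714 = 71.714286
R² = Sxy²/(Sxx·Syy) = (-101.428571)²/(180.857143·71.714286) = 0.793194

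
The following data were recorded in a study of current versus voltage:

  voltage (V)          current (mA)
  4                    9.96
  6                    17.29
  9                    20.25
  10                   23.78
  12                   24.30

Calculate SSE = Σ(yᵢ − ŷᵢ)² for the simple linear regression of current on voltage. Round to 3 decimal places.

n = 5, Σx = 41, Σy = 95.58, Σxy = 855.23, Σx² = 377, Σy² = 1964.1866
Sxx = Σx² − (Σx)²/n = 377 − 336.2 = 40.8
Sxy = Σxy − (Σx)(Σy)/n = 855.23 − 783.756 = 71.474
Syy = Σy² − (Σy)²/n = 1964.1866 − 1827.10728 = 137.07932
b = Sxy/Sxx = 71.474/40.8 = 1.751814
SSE = Syy − b·Sxy = 137.07932 − 1.751814·71.474 = 11.870186

11.870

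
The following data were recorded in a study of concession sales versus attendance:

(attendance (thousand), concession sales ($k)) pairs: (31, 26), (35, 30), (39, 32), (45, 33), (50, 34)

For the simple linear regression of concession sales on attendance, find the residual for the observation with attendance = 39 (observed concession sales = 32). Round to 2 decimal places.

1.38

n = 5, Σx = 200, Σy = 155, Σxy = 6289, Σx² = 8232
Sxx = Σx² − (Σx)²/n = 8232 − 8000 = 232
Sxy = Σxy − (Σx)(Σy)/n = 6289 − 6200 = 89
b = Sxy/Sxx = 89/232 = 0.383621
a = ȳ − b·x̄ = 31 − 0.383621·40 = 15.655172
ŷ(39) = 15.655172 + 0.383621·39 = 30.616379
residual = y − ŷ = 32 − 30.616379 = 1.383621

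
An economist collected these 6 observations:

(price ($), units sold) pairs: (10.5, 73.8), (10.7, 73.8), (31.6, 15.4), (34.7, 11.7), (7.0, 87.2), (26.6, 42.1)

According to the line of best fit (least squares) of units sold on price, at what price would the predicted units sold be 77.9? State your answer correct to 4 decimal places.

9.8430

n = 6, Σx = 121.1, Σy = 304, Σxy = 4187.45, Σx² = 3183.95
Sxx = Σx² − (Σx)²/n = 3183.95 − 2444.201667 = 739.748333
Sxy = Σxy − (Σx)(Σy)/n = 4187.45 − 6135.733333 = -1948.283333
b = Sxy/Sxx = -1948.283333/739.748333 = -2.633711
a = ȳ − b·x̄ = 50.666667 − (-2.633711)·20.183333 = 103.823734
Set a + b·x = 77.9: x = (77.9 − 103.823734) / (-2.633711) = 9.843044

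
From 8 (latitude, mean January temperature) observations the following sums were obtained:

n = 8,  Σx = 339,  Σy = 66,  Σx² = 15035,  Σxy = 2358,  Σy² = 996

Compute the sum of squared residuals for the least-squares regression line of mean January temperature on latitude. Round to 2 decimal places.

Sxx = Σx² − (Σx)²/n = 15035 − 14365.125 = 669.875
Sxy = Σxy − (Σx)(Σy)/n = 2358 − 2796.75 = -438.75
Syy = Σy² − (Σy)²/n = 996 − 544.5 = 451.5
b = Sxy/Sxx = -438.75/669.875 = -0.654973
SSE = Syy − b·Sxy = 451.5 − (-0.654973)·(-438.75) = 164.130621

164.13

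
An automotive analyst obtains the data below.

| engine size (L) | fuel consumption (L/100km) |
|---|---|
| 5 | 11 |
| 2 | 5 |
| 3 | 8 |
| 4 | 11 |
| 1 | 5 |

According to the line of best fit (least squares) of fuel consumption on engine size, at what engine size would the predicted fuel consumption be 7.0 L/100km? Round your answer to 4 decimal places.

2.4444

n = 5, Σx = 15, Σy = 40, Σxy = 138, Σx² = 55
Sxx = Σx² − (Σx)²/n = 55 − 45 = 10
Sxy = Σxy − (Σx)(Σy)/n = 138 − 120 = 18
b = Sxy/Sxx = 18/10 = 1.8
a = ȳ − b·x̄ = 8 − 1.8·3 = 2.6
Set a + b·x = 7.0: x = (7.0 − 2.6) / 1.8 = 2.444444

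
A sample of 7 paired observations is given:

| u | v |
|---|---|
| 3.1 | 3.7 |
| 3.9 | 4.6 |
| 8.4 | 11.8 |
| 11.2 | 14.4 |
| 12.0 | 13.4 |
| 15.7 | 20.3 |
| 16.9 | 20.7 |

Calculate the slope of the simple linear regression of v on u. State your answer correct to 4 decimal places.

n = 7, Σx = 71.2, Σy = 88.9, Σxy = 1119.15, Σx² = 896.92
Sxx = Σx² − (Σx)²/n = 896.92 − 724.205714 = 172.714286
Sxy = Σxy − (Σx)(Σy)/n = 1119.15 − 904.24 = 214.91
b = Sxy/Sxx = 214.91/172.714286 = 1.244309

1.2443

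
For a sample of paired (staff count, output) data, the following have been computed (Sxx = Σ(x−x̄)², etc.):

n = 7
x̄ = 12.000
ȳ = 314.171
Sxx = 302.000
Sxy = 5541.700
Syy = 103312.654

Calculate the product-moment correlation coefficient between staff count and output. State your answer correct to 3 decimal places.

r = Sxy/√(Sxx·Syy) = 5541.7/√(31200421.508) = 5541.7/5585.733748 = 0.992117

0.992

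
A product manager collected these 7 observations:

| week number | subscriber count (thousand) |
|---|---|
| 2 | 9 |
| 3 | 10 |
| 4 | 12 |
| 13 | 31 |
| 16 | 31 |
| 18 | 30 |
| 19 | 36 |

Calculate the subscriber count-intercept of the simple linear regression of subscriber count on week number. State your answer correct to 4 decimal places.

6.2504

n = 7, Σx = 75, Σy = 159, Σxy = 2219, Σx² = 1139
Sxx = Σx² − (Σx)²/n = 1139 − 803.571429 = 335.428571
Sxy = Σxy − (Σx)(Σy)/n = 2219 − 1703.571429 = 515.428571
b = Sxy/Sxx = 515.428571/335.428571 = 1.536627
a = ȳ − b·x̄ = 22.714286 − 1.536627·10.714286 = 6.250426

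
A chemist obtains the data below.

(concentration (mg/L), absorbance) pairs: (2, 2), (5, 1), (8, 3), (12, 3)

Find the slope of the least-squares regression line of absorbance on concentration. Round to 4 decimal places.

0.1507

n = 4, Σx = 27, Σy = 9, Σxy = 69, Σx² = 237
Sxx = Σx² − (Σx)²/n = 237 − 182.25 = 54.75
Sxy = Σxy − (Σx)(Σy)/n = 69 − 60.75 = 8.25
b = Sxy/Sxx = 8.25/54.75 = 0.150685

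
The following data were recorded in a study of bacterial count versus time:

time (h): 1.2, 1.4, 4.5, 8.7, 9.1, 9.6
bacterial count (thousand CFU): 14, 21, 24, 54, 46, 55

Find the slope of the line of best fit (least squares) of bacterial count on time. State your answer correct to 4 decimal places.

4.4788

n = 6, Σx = 34.5, Σy = 214, Σxy = 1570.6, Σx² = 274.31
Sxx = Σx² − (Σx)²/n = 274.31 − 198.375 = 75.935
Sxy = Σxy − (Σx)(Σy)/n = 1570.6 − 1230.5 = 340.1
b = Sxy/Sxx = 340.1/75.935 = 4.478831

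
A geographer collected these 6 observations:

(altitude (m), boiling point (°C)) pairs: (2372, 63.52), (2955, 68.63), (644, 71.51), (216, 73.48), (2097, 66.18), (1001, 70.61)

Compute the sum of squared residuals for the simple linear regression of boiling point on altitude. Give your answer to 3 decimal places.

24.944

n = 6, Σx = 9285, Σy = 413.93, Σxy = 624855.28, Σx² = 20219211, Σy² = 28623.4223
Sxx = Σx² − (Σx)²/n = 20219211 − 14368537.5 = 5850673.5
Sxy = Σxy − (Σx)(Σy)/n = 624855.28 − 640556.675 = -15701.395
Syy = Σy² − (Σy)²/n = 28623.4223 − 28556.340817 = 67.081483
b = Sxy/Sxx = -15701.395/5850673.5 = -0.002684
SSE = Syy − b·Sxy = 67.081483 − (-0.002684)·(-15701.395) = 24.943804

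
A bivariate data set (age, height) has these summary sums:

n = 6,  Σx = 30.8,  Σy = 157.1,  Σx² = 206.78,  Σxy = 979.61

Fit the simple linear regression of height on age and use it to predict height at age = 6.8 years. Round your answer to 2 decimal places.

32.11

Sxx = Σx² − (Σx)²/n = 206.78 − 158.106667 = 48.673333
Sxy = Σxy − (Σx)(Σy)/n = 979.61 − 806.446667 = 173.163333
b = Sxy/Sxx = 173.163333/48.673333 = 3.557663
a = ȳ − b·x̄ = 26.183333 − 3.557663·5.133333 = 7.920662
ŷ(6.8) = a + b·6.8 = 7.920662 + 3.557663·6.8 = 32.112772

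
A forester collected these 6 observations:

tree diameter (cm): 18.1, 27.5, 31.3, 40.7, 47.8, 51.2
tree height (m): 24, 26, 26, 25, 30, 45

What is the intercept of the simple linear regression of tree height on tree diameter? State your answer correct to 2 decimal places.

n = 6, Σx = 216.6, Σy = 176, Σxy = 6718.7, Σx² = 8626.32
Sxx = Σx² − (Σx)²/n = 8626.32 − 7819.26 = 807.06
Sxy = Σxy − (Σx)(Σy)/n = 6718.7 − 6353.6 = 365.1
b = Sxy/Sxx = 365.1/807.06 = 0.452383
a = ȳ − b·x̄ = 29.333333 − 0.452383·36.1 = 13.002317

13.00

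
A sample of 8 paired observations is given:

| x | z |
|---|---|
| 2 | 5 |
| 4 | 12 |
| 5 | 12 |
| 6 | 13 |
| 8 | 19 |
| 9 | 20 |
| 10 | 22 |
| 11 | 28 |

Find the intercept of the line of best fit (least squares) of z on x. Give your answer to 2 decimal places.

n = 8, Σx = 55, Σy = 131, Σxy = 1056, Σx² = 447
Sxx = Σx² − (Σx)²/n = 447 − 378.125 = 68.875
Sxy = Σxy − (Σx)(Σy)/n = 1056 − 900.625 = 155.375
b = Sxy/Sxx = 155.375/68.875 = 2.255898
a = ȳ − b·x̄ = 16.375 − 2.255898·6.875 = 0.865699

0.87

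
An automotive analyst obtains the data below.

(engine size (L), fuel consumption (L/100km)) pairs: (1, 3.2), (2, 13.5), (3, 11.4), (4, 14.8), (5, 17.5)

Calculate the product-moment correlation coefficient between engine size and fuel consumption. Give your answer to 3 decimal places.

0.870

n = 5, Σx = 15, Σy = 60.4, Σxy = 211.1, Σx² = 55, Σy² = 847.74
Sxx = Σx² − (Σx)²/n = 55 − 45 = 10
Sxy = Σxy − (Σx)(Σy)/n = 211.1 − 181.2 = 29.9
Syy = Σy² − (Σy)²/n = 847.74 − 729.632 = 118.108
r = Sxy/√(Sxx·Syy) = 29.9/√(1181.08) = 29.9/34.366844 = 0.870025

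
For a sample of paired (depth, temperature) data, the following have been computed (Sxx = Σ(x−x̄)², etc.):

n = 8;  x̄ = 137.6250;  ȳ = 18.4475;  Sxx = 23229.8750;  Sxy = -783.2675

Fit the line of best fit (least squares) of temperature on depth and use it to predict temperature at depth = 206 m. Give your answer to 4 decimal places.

16.1420

b = Sxy/Sxx = -783.2675/23229.875 = -0.033718
a = ȳ − b·x̄ = 18.4475 − (-0.033718)·137.625 = 23.087955
ŷ(206) = a + b·206 = 23.087955 + (-0.033718)·206 = 16.142024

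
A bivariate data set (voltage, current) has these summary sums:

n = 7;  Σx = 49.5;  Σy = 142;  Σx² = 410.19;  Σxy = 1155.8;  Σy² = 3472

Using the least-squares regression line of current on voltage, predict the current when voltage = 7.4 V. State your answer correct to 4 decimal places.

Sxx = Σx² − (Σx)²/n = 410.19 − 350.035714 = 60.154286
Sxy = Σxy − (Σx)(Σy)/n = 1155.8 − 1004.142857 = 151.657143
b = Sxy/Sxx = 151.657143/60.154286 = 2.521136
a = ȳ − b·x̄ = 20.285714 − 2.521136·7.071429 = 2.457680
ŷ(7.4) = a + b·7.4 = 2.457680 + 2.521136·7.4 = 21.114088

21.1141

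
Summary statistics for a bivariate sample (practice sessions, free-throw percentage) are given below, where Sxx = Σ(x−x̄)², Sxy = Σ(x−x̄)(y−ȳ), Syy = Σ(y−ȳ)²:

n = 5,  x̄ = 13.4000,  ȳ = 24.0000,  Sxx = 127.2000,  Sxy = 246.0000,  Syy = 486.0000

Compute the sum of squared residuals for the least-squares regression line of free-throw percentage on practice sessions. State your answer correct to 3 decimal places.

10.245

b = Sxy/Sxx = 246/127.2 = 1.933962
SSE = Syy − b·Sxy = 486 − 1.933962·246 = 10.245283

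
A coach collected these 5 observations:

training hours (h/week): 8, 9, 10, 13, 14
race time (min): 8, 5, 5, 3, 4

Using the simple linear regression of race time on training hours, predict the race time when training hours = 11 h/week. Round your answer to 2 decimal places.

n = 5, Σx = 54, Σy = 25, Σxy = 254, Σx² = 610
Sxx = Σx² − (Σx)²/n = 610 − 583.2 = 26.8
Sxy = Σxy − (Σx)(Σy)/n = 254 − 270 = -16
b = Sxy/Sxx = -16/26.8 = -0.597015
a = ȳ − b·x̄ = 5 − (-0.597015)·10.8 = 11.447761
ŷ(11) = a + b·11 = 11.447761 + (-0.597015)·11 = 4.880597

4.88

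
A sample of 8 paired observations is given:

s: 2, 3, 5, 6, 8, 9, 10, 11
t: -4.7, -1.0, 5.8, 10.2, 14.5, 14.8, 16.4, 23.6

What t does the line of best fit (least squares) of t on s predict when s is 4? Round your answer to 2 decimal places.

2.18

n = 8, Σx = 54, Σy = 79.6, Σxy = 750.6, Σx² = 440
Sxx = Σx² − (Σx)²/n = 440 − 364.5 = 75.5
Sxy = Σxy − (Σx)(Σy)/n = 750.6 − 537.3 = 213.3
b = Sxy/Sxx = 213.3/75.5 = 2.825166
a = ȳ − b·x̄ = 9.95 − 2.825166·6.75 = -9.119868
ŷ(4) = a + b·4 = -9.119868 + 2.825166·4 = 2.180795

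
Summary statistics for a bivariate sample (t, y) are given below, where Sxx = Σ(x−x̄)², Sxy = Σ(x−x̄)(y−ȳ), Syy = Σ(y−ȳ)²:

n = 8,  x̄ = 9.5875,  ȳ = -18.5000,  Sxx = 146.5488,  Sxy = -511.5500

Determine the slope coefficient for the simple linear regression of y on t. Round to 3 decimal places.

-3.491

b = Sxy/Sxx = -511.55/146.5488 = -3.490646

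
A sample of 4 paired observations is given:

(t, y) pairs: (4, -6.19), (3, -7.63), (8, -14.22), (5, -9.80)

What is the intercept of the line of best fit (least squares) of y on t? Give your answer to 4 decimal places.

-1.8850

n = 4, Σx = 20, Σy = -37.84, Σxy = -210.41, Σx² = 114
Sxx = Σx² − (Σx)²/n = 114 − 100 = 14
Sxy = Σxy − (Σx)(Σy)/n = -210.41 − (-189.2) = -21.21
b = Sxy/Sxx = -21.21/14 = -1.515
a = ȳ − b·x̄ = -9.46 − (-1.515)·5 = -1.885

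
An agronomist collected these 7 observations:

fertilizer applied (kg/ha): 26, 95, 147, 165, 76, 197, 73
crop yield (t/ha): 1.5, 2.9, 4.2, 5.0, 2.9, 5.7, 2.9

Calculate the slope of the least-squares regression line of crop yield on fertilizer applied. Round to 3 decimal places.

0.024

n = 7, Σx = 779, Σy = 25.1, Σxy = 3311.9, Σx² = 108449
Sxx = Σx² − (Σx)²/n = 108449 − 86691.571429 = 21757.428571
Sxy = Σxy − (Σx)(Σy)/n = 3311.9 − 2793.271429 = 518.628571
b = Sxy/Sxx = 518.628571/21757.428571 = 0.023837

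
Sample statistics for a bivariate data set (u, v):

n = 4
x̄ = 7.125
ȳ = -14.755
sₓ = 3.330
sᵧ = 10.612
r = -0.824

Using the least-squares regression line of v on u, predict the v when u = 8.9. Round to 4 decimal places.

-19.4160

b = r · sᵧ/sₓ = -0.824 · 10.612/3.33 = -2.625912
a = ȳ − b·x̄ = -14.755 − (-2.625912)·7.125 = 3.954625
ŷ(8.9) = a + b·8.9 = 3.954625 + (-2.625912)·8.9 = -19.415994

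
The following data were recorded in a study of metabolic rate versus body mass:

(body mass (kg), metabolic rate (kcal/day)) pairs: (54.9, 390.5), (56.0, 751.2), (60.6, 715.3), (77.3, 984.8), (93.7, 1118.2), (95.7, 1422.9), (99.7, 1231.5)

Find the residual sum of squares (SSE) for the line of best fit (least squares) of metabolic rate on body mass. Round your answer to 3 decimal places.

109092.618

n = 7, Σx = 537.9, Σy = 6614.4, Σxy = 546705.29, Σx² = 43675.93, Σy² = 6989884.72
Sxx = Σx² − (Σx)²/n = 43675.93 − 41333.772857 = 2342.157143
Sxy = Σxy − (Σx)(Σy)/n = 546705.29 − 508269.394286 = 38435.895714
Syy = Σy² − (Σy)²/n = 6989884.72 − 6250041.051429 = 739843.668571
b = Sxy/Sxx = 38435.895714/2342.157143 = 16.410468
SSE = Syy − b·Sxy = 739843.668571 − 16.410468·38435.895714 = 109092.617616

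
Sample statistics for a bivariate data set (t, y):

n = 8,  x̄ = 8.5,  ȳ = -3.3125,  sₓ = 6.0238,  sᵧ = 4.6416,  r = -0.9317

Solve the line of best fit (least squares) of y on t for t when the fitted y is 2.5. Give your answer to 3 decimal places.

b = r · sᵧ/sₓ = -0.9317 · 4.6416/6.0238 = -0.717915
a = ȳ − b·x̄ = -3.3125 − (-0.717915)·8.5 = 2.789781
Set a + b·x = 2.5: x = (2.5 − 2.789781) / (-0.717915) = 0.403642

0.404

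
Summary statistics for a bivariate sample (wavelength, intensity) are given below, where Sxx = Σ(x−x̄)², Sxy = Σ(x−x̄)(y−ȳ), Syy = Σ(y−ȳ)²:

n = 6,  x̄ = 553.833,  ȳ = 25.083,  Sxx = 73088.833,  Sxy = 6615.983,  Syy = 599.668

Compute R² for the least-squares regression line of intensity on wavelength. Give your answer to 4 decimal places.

R² = Sxy²/(Sxx·Syy) = (6615.983)²/(73088.833·599.668) = 0.998681

0.9987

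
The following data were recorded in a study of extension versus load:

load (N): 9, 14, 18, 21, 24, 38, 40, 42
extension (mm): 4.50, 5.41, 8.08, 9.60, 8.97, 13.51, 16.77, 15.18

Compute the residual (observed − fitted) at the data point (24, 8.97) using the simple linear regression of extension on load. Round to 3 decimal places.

n = 8, Σx = 206, Σy = 82.02, Σxy = 2500.3, Σx² = 6426
Sxx = Σx² − (Σx)²/n = 6426 − 5304.5 = 1121.5
Sxy = Σxy − (Σx)(Σy)/n = 2500.3 − 2112.015 = 388.285
b = Sxy/Sxx = 388.285/1121.5 = 0.346219
a = ȳ − b·x̄ = 10.2525 − 0.346219·25.75 = 1.337352
ŷ(24) = 1.337352 + 0.346219·24 = 9.646616
residual = y − ŷ = 8.97 − 9.646616 = -0.676616

-0.677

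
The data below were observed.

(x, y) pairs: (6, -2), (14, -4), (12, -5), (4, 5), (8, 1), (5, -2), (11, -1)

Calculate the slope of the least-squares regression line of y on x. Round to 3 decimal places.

-0.598

n = 7, Σx = 60, Σy = -8, Σxy = -121, Σx² = 602
Sxx = Σx² − (Σx)²/n = 602 − 514.285714 = 87.714286
Sxy = Σxy − (Σx)(Σy)/n = -121 − (-68.571429) = -52.428571
b = Sxy/Sxx = -52.428571/87.714286 = -0.597720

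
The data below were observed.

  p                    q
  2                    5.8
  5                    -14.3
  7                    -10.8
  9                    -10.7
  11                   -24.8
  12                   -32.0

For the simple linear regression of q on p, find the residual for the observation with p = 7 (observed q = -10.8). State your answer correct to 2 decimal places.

1.58

n = 6, Σx = 46, Σy = -86.8, Σxy = -888.6, Σx² = 424
Sxx = Σx² − (Σx)²/n = 424 − 352.666667 = 71.333333
Sxy = Σxy − (Σx)(Σy)/n = -888.6 − (-665.466667) = -223.133333
b = Sxy/Sxx = -223.133333/71.333333 = -3.128037
a = ȳ − b·x̄ = -14.466667 − (-3.128037)·7.666667 = 9.514953
ŷ(7) = 9.514953 + (-3.128037)·7 = -12.381308
residual = y − ŷ = -10.8 − (-12.381308) = 1.581308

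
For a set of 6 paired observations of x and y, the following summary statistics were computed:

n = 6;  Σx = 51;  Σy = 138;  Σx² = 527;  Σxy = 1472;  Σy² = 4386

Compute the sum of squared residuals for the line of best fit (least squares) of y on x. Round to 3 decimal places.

Sxx = Σx² − (Σx)²/n = 527 − 433.5 = 93.5
Sxy = Σxy − (Σx)(Σy)/n = 1472 − 1173 = 299
Syy = Σy² − (Σy)²/n = 4386 − 3174 = 1212
b = Sxy/Sxx = 299/93.5 = 3.197861
SSE = Syy − b·Sxy = 1212 − 3.197861·299 = 255.839572

255.840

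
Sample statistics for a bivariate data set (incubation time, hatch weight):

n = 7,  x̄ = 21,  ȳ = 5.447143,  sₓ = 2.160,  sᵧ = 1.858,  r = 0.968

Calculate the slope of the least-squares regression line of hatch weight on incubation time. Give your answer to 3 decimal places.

b = r · sᵧ/sₓ = 0.968 · 1.858/2.16 = 0.832659

0.833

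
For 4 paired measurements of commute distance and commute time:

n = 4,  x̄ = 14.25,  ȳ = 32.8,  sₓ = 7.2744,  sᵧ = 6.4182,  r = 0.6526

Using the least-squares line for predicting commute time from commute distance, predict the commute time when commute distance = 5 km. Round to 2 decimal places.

27.47

b = r · sᵧ/sₓ = 0.6526 · 6.4182/7.2744 = 0.575789
a = ȳ − b·x̄ = 32.8 − 0.575789·14.25 = 24.595011
ŷ(5) = a + b·5 = 24.595011 + 0.575789·5 = 27.473955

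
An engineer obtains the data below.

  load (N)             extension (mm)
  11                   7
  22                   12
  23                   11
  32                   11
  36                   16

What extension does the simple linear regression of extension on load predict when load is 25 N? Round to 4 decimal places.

11.4572

n = 5, Σx = 124, Σy = 57, Σxy = 1522, Σx² = 3454
Sxx = Σx² − (Σx)²/n = 3454 − 3075.2 = 378.8
Sxy = Σxy − (Σx)(Σy)/n = 1522 − 1413.6 = 108.4
b = Sxy/Sxx = 108.4/378.8 = 0.286167
a = ȳ − b·x̄ = 11.4 − 0.286167·24.8 = 4.303062
ŷ(25) = a + b·25 = 4.303062 + 0.286167·25 = 11.457233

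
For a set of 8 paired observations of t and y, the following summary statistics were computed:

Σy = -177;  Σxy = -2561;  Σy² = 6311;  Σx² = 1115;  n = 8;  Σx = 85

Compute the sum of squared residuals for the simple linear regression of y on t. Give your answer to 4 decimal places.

Sxx = Σx² − (Σx)²/n = 1115 − 903.125 = 211.875
Sxy = Σxy − (Σx)(Σy)/n = -2561 − (-1880.625) = -680.375
Syy = Σy² − (Σy)²/n = 6311 − 3916.125 = 2394.875
b = Sxy/Sxx = -680.375/211.875 = -3.211209
SSE = Syy − b·Sxy = 2394.875 − (-3.211209)·(-680.375) = 210.048378

210.0484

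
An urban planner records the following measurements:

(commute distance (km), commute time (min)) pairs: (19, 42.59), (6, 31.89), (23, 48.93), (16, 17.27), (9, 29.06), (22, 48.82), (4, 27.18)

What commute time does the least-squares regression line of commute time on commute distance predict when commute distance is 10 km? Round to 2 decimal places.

30.87

n = 7, Σx = 99, Σy = 245.74, Σxy = 3846.56, Σx² = 1763
Sxx = Σx² − (Σx)²/n = 1763 − 1400.142857 = 362.857143
Sxy = Σxy − (Σx)(Σy)/n = 3846.56 − 3475.465714 = 371.094286
b = Sxy/Sxx = 371.094286/362.857143 = 1.022701
a = ȳ − b·x̄ = 35.105714 − 1.022701·14.142857 = 20.641803
ŷ(10) = a + b·10 = 20.641803 + 1.022701·10 = 30.868811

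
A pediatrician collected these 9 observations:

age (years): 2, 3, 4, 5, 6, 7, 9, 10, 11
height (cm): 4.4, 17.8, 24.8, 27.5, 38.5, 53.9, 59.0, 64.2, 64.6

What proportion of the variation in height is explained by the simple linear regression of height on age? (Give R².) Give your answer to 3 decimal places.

n = 9, Σx = 57, Σy = 354.7, Σxy = 2790.8, Σx² = 441, Σy² = 17870.75
Sxx = Σx² − (Σx)²/n = 441 − 361 = 80
Sxy = Σxy − (Σx)(Σy)/n = 2790.8 − 2246.433333 = 544.366667
Syy = Σy² − (Σy)²/n = 17870.75 − 13979.121111 = 3891.628889
R² = Sxy²/(Sxx·Syy) = (544.366667)²/(80·3891.628889) = 0.951835

0.952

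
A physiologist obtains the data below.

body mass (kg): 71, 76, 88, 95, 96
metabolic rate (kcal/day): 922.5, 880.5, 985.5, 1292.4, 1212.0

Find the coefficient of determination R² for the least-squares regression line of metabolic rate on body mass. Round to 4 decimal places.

0.7891

n = 5, Σx = 426, Σy = 5292.9, Σxy = 458269.5, Σx² = 36802, Σy² = 5736738.51
Sxx = Σx² − (Σx)²/n = 36802 − 36295.2 = 506.8
Sxy = Σxy − (Σx)(Σy)/n = 458269.5 − 450955.08 = 7314.42
Syy = Σy² − (Σy)²/n = 5736738.51 − 5602958.082 = 133780.428
R² = Sxy²/(Sxx·Syy) = (7314.42)²/(506.8·133780.428) = 0.789097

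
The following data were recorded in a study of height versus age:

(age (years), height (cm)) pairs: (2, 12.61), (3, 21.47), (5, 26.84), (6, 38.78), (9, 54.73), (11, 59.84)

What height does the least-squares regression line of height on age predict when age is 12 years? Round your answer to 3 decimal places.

67.882

n = 6, Σx = 36, Σy = 214.27, Σxy = 1607.32, Σx² = 276
Sxx = Σx² − (Σx)²/n = 276 − 216 = 60
Sxy = Σxy − (Σx)(Σy)/n = 1607.32 − 1285.62 = 321.7
b = Sxy/Sxx = 321.7/60 = 5.361667
a = ȳ − b·x̄ = 35.711667 − 5.361667·6 = 3.541667
ŷ(12) = a + b·12 = 3.541667 + 5.361667·12 = 67.881667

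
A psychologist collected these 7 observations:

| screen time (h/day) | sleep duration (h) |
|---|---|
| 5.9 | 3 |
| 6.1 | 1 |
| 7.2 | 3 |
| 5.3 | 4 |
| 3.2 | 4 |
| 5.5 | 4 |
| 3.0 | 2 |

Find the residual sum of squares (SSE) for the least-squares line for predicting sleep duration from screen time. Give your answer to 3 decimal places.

n = 7, Σx = 36.2, Σy = 21, Σxy = 107.4, Σx² = 201.44, Σy² = 71
Sxx = Σx² − (Σx)²/n = 201.44 − 187.205714 = 14.234286
Sxy = Σxy − (Σx)(Σy)/n = 107.4 − 108.6 = -1.2
Syy = Σy² − (Σy)²/n = 71 − 63 = 8
b = Sxy/Sxx = -1.2/14.234286 = -0.084303
SSE = Syy − b·Sxy = 8 − (-0.084303)·(-1.2) = 7.898836

7.899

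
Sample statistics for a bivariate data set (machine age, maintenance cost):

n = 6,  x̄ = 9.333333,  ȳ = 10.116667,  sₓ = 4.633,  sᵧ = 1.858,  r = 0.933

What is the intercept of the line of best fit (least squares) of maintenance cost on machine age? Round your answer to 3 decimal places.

6.624

b = r · sᵧ/sₓ = 0.933 · 1.858/4.633 = 0.374167
a = ȳ − b·x̄ = 10.116667 − 0.374167·9.333333 = 6.624445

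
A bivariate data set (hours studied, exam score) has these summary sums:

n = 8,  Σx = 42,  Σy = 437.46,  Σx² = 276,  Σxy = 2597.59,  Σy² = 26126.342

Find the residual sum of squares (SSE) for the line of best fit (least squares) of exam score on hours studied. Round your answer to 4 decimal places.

Sxx = Σx² − (Σx)²/n = 276 − 220.5 = 55.5
Sxy = Σxy − (Σx)(Σy)/n = 2597.59 − 2296.665 = 300.925
Syy = Σy² − (Σy)²/n = 26126.342 − 23921.40645 = 2204.93555
b = Sxy/Sxx = 300.925/55.5 = 5.422072
SSE = Syy − b·Sxy = 2204.93555 − 5.422072·300.925 = 573.298512

573.2985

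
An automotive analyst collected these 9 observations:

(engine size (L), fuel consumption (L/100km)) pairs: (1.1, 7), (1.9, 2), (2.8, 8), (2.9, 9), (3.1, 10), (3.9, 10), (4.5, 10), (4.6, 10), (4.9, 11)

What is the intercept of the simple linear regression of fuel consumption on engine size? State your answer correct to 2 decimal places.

3.39

n = 9, Σx = 29.7, Σy = 77, Σxy = 274.9, Σx² = 111.31
Sxx = Σx² − (Σx)²/n = 111.31 − 98.01 = 13.3
Sxy = Σxy − (Σx)(Σy)/n = 274.9 − 254.1 = 20.8
b = Sxy/Sxx = 20.8/13.3 = 1.563910
a = ȳ − b·x̄ = 8.555556 − 1.563910·3.3 = 3.394653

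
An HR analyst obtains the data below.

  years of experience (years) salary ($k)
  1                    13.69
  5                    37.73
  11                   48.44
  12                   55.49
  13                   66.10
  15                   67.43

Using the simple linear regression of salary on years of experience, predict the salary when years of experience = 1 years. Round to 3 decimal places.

16.904

n = 6, Σx = 57, Σy = 288.88, Σxy = 3271.81, Σx² = 685
Sxx = Σx² − (Σx)²/n = 685 − 541.5 = 143.5
Sxy = Σxy − (Σx)(Σy)/n = 3271.81 − 2744.36 = 527.45
b = Sxy/Sxx = 527.45/143.5 = 3.675610
a = ȳ − b·x̄ = 48.146667 − 3.675610·9.5 = 13.228374
ŷ(1) = a + b·1 = 13.228374 + 3.675610·1 = 16.903984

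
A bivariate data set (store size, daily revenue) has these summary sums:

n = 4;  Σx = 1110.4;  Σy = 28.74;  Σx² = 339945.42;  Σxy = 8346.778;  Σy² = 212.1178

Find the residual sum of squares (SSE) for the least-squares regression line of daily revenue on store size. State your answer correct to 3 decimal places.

Sxx = Σx² − (Σx)²/n = 339945.42 − 308247.04 = 31698.38
Sxy = Σxy − (Σx)(Σy)/n = 8346.778 − 7978.224 = 368.554
Syy = Σy² − (Σy)²/n = 212.1178 − 206.4969 = 5.6209
b = Sxy/Sxx = 368.554/31698.38 = 0.011627
SSE = Syy − b·Sxy = 5.6209 − 0.011627·368.554 = 1.335758

1.336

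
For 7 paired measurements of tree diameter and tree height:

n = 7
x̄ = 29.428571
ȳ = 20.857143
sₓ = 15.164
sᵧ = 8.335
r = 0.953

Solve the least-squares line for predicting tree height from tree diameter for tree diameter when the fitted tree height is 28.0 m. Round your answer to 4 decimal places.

43.0646

b = r · sᵧ/sₓ = 0.953 · 8.335/15.164 = 0.523823
a = ȳ − b·x̄ = 20.857143 − 0.523823·29.428571 = 5.441775
Set a + b·x = 28.0: x = (28.0 − 5.441775) / 0.523823 = 43.064578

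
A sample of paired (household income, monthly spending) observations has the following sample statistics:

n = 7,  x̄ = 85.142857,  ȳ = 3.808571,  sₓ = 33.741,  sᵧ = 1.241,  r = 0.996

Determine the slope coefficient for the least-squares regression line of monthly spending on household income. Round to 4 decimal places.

b = r · sᵧ/sₓ = 0.996 · 1.241/33.741 = 0.036633

0.0366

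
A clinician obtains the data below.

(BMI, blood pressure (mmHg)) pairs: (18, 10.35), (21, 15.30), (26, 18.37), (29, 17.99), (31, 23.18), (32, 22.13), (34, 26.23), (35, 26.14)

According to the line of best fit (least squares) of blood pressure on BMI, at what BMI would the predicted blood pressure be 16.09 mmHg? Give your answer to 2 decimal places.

n = 8, Σx = 226, Σy = 159.69, Σxy = 4740.39, Σx² = 6648
Sxx = Σx² − (Σx)²/n = 6648 − 6384.5 = 263.5
Sxy = Σxy − (Σx)(Σy)/n = 4740.39 − 4511.2425 = 229.1475
b = Sxy/Sxx = 229.1475/263.5 = 0.869630
a = ȳ − b·x̄ = 19.96125 − 0.869630·28.25 = -4.605797
Set a + b·x = 16.09: x = (16.09 − (-4.605797)) / 0.869630 = 23.798394

23.80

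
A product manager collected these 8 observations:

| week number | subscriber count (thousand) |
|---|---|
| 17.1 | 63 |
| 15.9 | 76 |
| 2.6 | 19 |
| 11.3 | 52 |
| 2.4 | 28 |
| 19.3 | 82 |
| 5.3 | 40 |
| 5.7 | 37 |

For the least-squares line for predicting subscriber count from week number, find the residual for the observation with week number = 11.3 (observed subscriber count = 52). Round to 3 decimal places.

-1.947

n = 8, Σx = 79.6, Σy = 397, Σxy = 4995.4, Σx² = 1118.5
Sxx = Σx² − (Σx)²/n = 1118.5 − 792.02 = 326.48
Sxy = Σxy − (Σx)(Σy)/n = 4995.4 − 3950.15 = 1045.25
b = Sxy/Sxx = 1045.25/326.48 = 3.201574
a = ȳ − b·x̄ = 49.625 − 3.201574·9.95 = 17.769335
ŷ(11.3) = 17.769335 + 3.201574·11.3 = 53.947125
residual = y − ŷ = 52 − 53.947125 = -1.947125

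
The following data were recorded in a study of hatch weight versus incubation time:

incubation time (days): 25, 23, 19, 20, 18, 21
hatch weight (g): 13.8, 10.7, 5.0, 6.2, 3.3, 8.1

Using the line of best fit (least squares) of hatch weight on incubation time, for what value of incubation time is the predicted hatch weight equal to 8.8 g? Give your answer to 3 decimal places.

n = 6, Σx = 126, Σy = 47.1, Σxy = 1039.6, Σx² = 2680
Sxx = Σx² − (Σx)²/n = 2680 − 2646 = 34
Sxy = Σxy − (Σx)(Σy)/n = 1039.6 − 989.1 = 50.5
b = Sxy/Sxx = 50.5/34 = 1.485294
a = ȳ − b·x̄ = 7.85 − 1.485294·21 = -23.341176
Set a + b·x = 8.8: x = (8.8 − (-23.341176)) / 1.485294 = 21.639604

21.640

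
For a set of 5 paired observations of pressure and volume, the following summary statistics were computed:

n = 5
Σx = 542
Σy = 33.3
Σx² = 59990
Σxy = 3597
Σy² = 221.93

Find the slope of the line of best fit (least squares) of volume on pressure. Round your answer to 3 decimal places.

-0.010

Sxx = Σx² − (Σx)²/n = 59990 − 58752.8 = 1237.2
Sxy = Σxy − (Σx)(Σy)/n = 3597 − 3609.72 = -12.72
b = Sxy/Sxx = -12.72/1237.2 = -0.010281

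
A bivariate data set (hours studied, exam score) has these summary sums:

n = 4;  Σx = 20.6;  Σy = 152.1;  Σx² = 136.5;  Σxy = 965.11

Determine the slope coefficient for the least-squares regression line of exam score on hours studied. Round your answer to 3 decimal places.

5.978

Sxx = Σx² − (Σx)²/n = 136.5 − 106.09 = 30.41
Sxy = Σxy − (Σx)(Σy)/n = 965.11 − 783.315 = 181.795
b = Sxy/Sxx = 181.795/30.41 = 5.978132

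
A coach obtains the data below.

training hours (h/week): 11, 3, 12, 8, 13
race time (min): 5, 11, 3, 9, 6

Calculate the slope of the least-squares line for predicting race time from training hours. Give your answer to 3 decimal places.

-0.699

n = 5, Σx = 47, Σy = 34, Σxy = 274, Σx² = 507
Sxx = Σx² − (Σx)²/n = 507 − 441.8 = 65.2
Sxy = Σxy − (Σx)(Σy)/n = 274 − 319.6 = -45.6
b = Sxy/Sxx = -45.6/65.2 = -0.699387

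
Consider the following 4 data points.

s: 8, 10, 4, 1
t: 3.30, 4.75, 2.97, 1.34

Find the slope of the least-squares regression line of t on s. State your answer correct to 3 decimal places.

0.329

n = 4, Σx = 23, Σy = 12.36, Σxy = 87.12, Σx² = 181
Sxx = Σx² − (Σx)²/n = 181 − 132.25 = 48.75
Sxy = Σxy − (Σx)(Σy)/n = 87.12 − 71.07 = 16.05
b = Sxy/Sxx = 16.05/48.75 = 0.329231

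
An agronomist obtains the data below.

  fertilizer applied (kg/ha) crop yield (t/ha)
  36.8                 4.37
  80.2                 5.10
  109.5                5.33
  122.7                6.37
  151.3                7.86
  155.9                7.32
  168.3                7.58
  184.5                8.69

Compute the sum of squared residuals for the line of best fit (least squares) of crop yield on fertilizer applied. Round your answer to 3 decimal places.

1.303

n = 8, Σx = 1009.2, Σy = 52.62, Σxy = 7144.495, Σx² = 144393.46, Σy² = 362.4272
Sxx = Σx² − (Σx)²/n = 144393.46 − 127310.58 = 17082.88
Sxy = Σxy − (Σx)(Σy)/n = 7144.495 − 6638.013 = 506.482
Syy = Σy² − (Σy)²/n = 362.4272 − 346.10805 = 16.31915
b = Sxy/Sxx = 506.482/17082.88 = 0.029649
SSE = Syy − b·Sxy = 16.31915 − 0.029649·506.482 = 1.302712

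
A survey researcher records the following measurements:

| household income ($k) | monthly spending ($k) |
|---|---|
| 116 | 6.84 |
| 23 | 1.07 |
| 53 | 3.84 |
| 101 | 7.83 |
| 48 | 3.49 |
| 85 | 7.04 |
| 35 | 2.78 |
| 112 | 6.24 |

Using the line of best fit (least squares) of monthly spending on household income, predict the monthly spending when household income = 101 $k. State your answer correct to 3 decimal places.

6.707

n = 8, Σx = 573, Σy = 39.13, Σxy = 3374.5, Σx² = 50293
Sxx = Σx² − (Σx)²/n = 50293 − 41041.125 = 9251.875
Sxy = Σxy − (Σx)(Σy)/n = 3374.5 − 2802.68625 = 571.81375
b = Sxy/Sxx = 571.81375/9251.875 = 0.061805
a = ȳ − b·x̄ = 4.89125 − 0.061805·71.625 = 0.464454
ŷ(101) = a + b·101 = 0.464454 + 0.061805·101 = 6.706777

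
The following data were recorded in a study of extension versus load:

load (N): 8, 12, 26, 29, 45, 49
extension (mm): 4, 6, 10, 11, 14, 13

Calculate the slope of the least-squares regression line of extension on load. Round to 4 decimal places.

0.2274

n = 6, Σx = 169, Σy = 58, Σxy = 1950, Σx² = 6151
Sxx = Σx² − (Σx)²/n = 6151 − 4760.166667 = 1390.833333
Sxy = Σxy − (Σx)(Σy)/n = 1950 − 1633.666667 = 316.333333
b = Sxy/Sxx = 316.333333/1390.833333 = 0.227442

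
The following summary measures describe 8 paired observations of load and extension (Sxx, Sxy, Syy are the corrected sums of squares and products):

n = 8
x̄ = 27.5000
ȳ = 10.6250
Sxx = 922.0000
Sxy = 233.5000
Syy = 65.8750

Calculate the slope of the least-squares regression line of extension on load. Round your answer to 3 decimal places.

0.253

b = Sxy/Sxx = 233.5/922 = 0.253254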